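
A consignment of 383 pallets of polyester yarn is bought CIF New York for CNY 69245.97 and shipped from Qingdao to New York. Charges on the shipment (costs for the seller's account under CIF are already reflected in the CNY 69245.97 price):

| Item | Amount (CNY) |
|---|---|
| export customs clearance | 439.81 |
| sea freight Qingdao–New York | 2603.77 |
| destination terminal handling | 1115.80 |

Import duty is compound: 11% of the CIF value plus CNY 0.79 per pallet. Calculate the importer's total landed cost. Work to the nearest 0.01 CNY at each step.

CIF: the seller pays costs through ocean freight and marine insurance to the destination port.
Already in the invoice (seller's account under CIF): export clearance, freight — exclude.
The CIF price already equals the CIF value: 69245.97
Ad valorem component: 69245.97 × 11% = 7617.06
Specific component: 383 × 0.79 = 302.57
Import duty = 7617.06 + 302.57 = 7919.63
Buyer bears: destination terminal 1115.80 + duty 7919.63 = 9035.43
Landed cost = invoice 69245.97 + 9035.43 = 78281.40

Total landed cost: CNY 78281.40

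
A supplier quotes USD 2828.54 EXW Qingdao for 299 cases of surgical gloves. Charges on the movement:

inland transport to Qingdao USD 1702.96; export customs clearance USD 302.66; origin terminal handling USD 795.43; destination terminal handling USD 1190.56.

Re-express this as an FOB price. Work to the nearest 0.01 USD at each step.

FOB price: USD 5629.59

Not relevant to the conversion: destination terminal — on the buyer under both terms; not part of either seller's price.
From EXW to FOB, the seller additionally bears: inland to port, export clearance, origin terminal.
FOB price = 2828.54 + 1702.96 + 302.66 + 795.43 = 5629.59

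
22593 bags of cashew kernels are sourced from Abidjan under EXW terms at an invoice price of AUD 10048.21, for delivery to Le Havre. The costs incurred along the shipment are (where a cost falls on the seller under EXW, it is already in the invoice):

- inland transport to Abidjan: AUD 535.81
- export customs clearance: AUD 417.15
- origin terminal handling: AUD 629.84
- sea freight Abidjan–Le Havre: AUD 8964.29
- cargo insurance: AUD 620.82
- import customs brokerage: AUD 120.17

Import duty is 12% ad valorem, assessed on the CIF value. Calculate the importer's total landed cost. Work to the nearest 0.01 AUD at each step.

Total landed cost: AUD 23882.22

EXW: the seller makes goods available at their premises; the buyer bears all onward costs.
CIF value = EXW price + inland to port + export clearance + origin terminal + freight + insurance = 10048.21 + 535.81 + 417.15 + 629.84 + 8964.29 + 620.82 = 21216.12
Import duty = 21216.12 × 12% = 2545.93
Buyer bears: inland to port 535.81 + export clearance 417.15 + origin terminal 629.84 + freight 8964.29 + insurance 620.82 + brokerage 120.17 + duty 2545.93 = 13834.01
Landed cost = invoice 10048.21 + 13834.01 = 23882.22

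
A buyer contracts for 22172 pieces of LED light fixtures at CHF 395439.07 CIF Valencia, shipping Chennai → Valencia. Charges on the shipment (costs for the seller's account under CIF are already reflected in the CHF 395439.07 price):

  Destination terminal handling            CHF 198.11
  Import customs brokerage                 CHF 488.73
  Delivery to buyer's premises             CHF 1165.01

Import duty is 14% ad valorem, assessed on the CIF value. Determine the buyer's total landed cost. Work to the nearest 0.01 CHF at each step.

Total landed cost: CHF 452652.39

CIF: the seller pays costs through ocean freight and marine insurance to the destination port.
The CIF price already equals the CIF value: 395439.07
Import duty = 395439.07 × 14% = 55361.47
Buyer bears: destination terminal 198.11 + brokerage 488.73 + delivery 1165.01 + duty 55361.47 = 57213.32
Landed cost = invoice 395439.07 + 57213.32 = 452652.39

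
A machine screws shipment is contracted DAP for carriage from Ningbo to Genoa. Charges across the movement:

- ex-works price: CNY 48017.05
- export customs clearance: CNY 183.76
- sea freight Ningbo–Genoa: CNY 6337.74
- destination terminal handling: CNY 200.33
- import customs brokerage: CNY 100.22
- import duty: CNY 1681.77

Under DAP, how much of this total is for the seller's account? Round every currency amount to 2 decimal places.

Seller's account: CNY 54738.88

DAP: the seller bears all costs to the named destination except import duty and clearance.
Seller's account: goods 48017.05 + export clearance 183.76 + freight 6337.74 + destination terminal 200.33 = 54738.88
Buyer's account: brokerage 100.22 + duty 1681.77 = 1781.99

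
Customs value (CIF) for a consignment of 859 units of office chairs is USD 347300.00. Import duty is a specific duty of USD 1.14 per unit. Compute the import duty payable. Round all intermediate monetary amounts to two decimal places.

Import duty = 859 × 1.14 = 979.26

Import duty: USD 979.26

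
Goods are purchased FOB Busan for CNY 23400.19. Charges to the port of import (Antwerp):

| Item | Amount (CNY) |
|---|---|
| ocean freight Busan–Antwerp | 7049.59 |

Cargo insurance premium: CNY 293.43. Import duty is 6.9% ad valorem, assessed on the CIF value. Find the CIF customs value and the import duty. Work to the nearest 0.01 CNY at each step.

CIF value: CNY 30743.21; import duty: CNY 2121.28

CIF = FOB price + freight + insurance
CIF = 23400.19 + 7049.59 + 293.43 = 30743.21
Import duty = 30743.21 × 6.9% = 2121.28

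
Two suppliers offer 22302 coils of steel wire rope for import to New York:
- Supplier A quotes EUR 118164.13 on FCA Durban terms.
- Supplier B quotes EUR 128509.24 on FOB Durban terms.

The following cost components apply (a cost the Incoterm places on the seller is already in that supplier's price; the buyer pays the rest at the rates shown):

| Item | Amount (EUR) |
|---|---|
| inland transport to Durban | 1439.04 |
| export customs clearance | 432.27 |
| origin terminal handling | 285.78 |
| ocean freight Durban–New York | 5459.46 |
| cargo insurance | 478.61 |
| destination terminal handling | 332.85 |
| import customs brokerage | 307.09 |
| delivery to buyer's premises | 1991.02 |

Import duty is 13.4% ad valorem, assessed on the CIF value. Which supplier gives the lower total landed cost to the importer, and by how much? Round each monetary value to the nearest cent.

Supplier A is cheaper by EUR 11407.28

Supplier A (FCA):
CIF value = FCA price + origin terminal + freight + insurance = 118164.13 + 285.78 + 5459.46 + 478.61 = 124387.98
Import duty = 124387.98 × 13.4% = 16667.99
Buyer bears (A): 285.78 + 5459.46 + 478.61 + 332.85 + 307.09 + 1991.02 = 8854.81
Landed cost (A) = invoice 118164.13 + 8854.81 + duty 16667.99 = 143686.93
Supplier B (FOB):
CIF value = FOB price + freight + insurance = 128509.24 + 5459.46 + 478.61 = 134447.31
Import duty = 134447.31 × 13.4% = 18015.94
Buyer bears (B): 5459.46 + 478.61 + 332.85 + 307.09 + 1991.02 = 8569.03
Landed cost (B) = invoice 128509.24 + 8569.03 + duty 18015.94 = 155094.21
Difference = |143686.93 − 155094.21| = 11407.28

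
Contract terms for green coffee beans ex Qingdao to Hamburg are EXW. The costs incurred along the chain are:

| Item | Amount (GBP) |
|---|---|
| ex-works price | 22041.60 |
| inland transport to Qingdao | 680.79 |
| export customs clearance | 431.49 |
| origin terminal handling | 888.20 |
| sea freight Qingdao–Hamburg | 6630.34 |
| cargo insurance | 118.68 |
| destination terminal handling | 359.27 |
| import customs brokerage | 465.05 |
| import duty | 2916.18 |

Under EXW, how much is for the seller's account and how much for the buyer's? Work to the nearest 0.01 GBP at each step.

EXW: the seller makes goods available at their premises; the buyer bears all onward costs.
Seller's account: goods 22041.60 = 22041.60
Buyer's account: inland to port 680.79 + export clearance 431.49 + origin terminal 888.20 + freight 6630.34 + insurance 118.68 + destination terminal 359.27 + brokerage 465.05 + duty 2916.18 = 12490.00

Seller: GBP 22041.60; buyer: GBP 12490.00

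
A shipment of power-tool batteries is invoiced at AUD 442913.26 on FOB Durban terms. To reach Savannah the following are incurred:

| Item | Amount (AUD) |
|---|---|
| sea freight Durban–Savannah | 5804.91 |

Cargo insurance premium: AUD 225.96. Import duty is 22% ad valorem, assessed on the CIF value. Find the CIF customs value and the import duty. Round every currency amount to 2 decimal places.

CIF value: AUD 448944.13; import duty: AUD 98767.71

CIF = FOB price + freight + insurance
CIF = 442913.26 + 5804.91 + 225.96 = 448944.13
Import duty = 448944.13 × 22% = 98767.71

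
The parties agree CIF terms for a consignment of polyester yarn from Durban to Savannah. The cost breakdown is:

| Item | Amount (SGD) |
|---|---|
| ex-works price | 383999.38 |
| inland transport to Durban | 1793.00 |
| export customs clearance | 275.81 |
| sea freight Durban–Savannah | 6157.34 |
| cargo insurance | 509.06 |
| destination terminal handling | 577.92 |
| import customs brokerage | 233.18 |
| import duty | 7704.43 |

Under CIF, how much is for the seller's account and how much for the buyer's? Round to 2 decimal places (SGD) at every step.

CIF: the seller pays costs through ocean freight and marine insurance to the destination port.
Seller's account: goods 383999.38 + inland to port 1793.00 + export clearance 275.81 + freight 6157.34 + insurance 509.06 = 392734.59
Buyer's account: destination terminal 577.92 + brokerage 233.18 + duty 7704.43 = 8515.53

Seller: SGD 392734.59; buyer: SGD 8515.53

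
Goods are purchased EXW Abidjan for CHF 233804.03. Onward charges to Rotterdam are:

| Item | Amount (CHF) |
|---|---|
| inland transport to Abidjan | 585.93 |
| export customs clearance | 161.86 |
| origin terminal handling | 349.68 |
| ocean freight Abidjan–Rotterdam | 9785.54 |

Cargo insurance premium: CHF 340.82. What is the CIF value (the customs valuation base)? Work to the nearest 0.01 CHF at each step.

CIF value: CHF 245027.86

CIF = EXW price + pre-shipment costs + freight + insurance
CIF = 233804.03 + 585.93 + 161.86 + 349.68 + 9785.54 + 340.82 = 245027.86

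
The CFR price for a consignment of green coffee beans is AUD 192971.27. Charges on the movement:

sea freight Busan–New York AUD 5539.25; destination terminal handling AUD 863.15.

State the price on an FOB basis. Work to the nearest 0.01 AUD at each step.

FOB price: AUD 187432.02

Not relevant to the conversion: destination terminal — on the buyer under both terms; not part of either seller's price.
From CFR to FOB, the seller no longer bears: freight.
FOB price = 192971.27 − 5539.25 = 187432.02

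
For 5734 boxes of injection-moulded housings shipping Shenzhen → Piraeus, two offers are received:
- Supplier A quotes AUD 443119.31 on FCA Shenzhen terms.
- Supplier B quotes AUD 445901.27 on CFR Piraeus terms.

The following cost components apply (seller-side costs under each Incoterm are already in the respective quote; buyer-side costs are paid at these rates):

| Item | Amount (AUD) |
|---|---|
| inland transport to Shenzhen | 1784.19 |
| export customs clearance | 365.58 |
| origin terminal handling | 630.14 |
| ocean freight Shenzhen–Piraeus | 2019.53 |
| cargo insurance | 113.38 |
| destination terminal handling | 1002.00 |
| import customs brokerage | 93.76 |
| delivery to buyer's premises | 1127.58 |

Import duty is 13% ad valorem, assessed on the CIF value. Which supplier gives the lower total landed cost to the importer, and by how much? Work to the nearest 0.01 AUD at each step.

Supplier A (FCA):
CIF value = FCA price + origin terminal + freight + insurance = 443119.31 + 630.14 + 2019.53 + 113.38 = 445882.36
Import duty = 445882.36 × 13% = 57964.71
Buyer bears (A): 630.14 + 2019.53 + 113.38 + 1002.00 + 93.76 + 1127.58 = 4986.39
Landed cost (A) = invoice 443119.31 + 4986.39 + duty 57964.71 = 506070.41
Supplier B (CFR):
CIF value = CFR price + insurance = 445901.27 + 113.38 = 446014.65
Import duty = 446014.65 × 13% = 57981.90
Buyer bears (B): 113.38 + 1002.00 + 93.76 + 1127.58 = 2336.72
Landed cost (B) = invoice 445901.27 + 2336.72 + duty 57981.90 = 506219.89
Difference = |506070.41 − 506219.89| = 149.48

Supplier A is cheaper by AUD 149.48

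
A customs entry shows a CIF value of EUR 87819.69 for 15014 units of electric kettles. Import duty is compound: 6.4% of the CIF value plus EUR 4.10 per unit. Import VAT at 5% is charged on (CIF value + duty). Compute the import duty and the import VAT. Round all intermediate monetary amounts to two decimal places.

Ad valorem component: 87819.69 × 6.4% = 5620.46
Specific component: 15014 × 4.10 = 61557.40
Import duty = 5620.46 + 61557.40 = 67177.86
VAT base = CIF + duty = 87819.69 + 67177.86 = 154997.55
Import VAT = 154997.55 × 5% = 7749.88

Import duty: EUR 67177.86; import VAT: EUR 7749.88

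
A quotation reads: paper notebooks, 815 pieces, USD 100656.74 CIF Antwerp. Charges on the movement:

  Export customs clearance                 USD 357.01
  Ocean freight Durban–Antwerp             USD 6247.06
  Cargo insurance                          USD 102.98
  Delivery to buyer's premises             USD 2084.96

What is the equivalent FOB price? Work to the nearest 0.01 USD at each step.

FOB price: USD 94306.70

Not relevant to the conversion: export clearance — on the seller under both CIF and FOB; already in the CIF price and stays in the FOB price. delivery — on the buyer under both terms; not part of either seller's price.
From CIF to FOB, the seller no longer bears: freight, insurance.
FOB price = 100656.74 − 6247.06 − 102.98 = 94306.70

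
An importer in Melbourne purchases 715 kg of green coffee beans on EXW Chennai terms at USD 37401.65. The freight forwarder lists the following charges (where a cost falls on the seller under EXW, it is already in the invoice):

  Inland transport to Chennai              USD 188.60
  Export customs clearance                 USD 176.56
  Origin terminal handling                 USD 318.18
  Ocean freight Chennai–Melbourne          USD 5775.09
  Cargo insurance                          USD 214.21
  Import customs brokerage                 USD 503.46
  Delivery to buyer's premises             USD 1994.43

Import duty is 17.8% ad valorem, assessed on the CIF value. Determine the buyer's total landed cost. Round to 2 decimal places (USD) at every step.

EXW: the seller makes goods available at their premises; the buyer bears all onward costs.
CIF value = EXW price + inland to port + export clearance + origin terminal + freight + insurance = 37401.65 + 188.60 + 176.56 + 318.18 + 5775.09 + 214.21 = 44074.29
Import duty = 44074.29 × 17.8% = 7845.22
Buyer bears: inland to port 188.60 + export clearance 176.56 + origin terminal 318.18 + freight 5775.09 + insurance 214.21 + brokerage 503.46 + delivery 1994.43 + duty 7845.22 = 17015.75
Landed cost = invoice 37401.65 + 17015.75 = 54417.40

Total landed cost: USD 54417.40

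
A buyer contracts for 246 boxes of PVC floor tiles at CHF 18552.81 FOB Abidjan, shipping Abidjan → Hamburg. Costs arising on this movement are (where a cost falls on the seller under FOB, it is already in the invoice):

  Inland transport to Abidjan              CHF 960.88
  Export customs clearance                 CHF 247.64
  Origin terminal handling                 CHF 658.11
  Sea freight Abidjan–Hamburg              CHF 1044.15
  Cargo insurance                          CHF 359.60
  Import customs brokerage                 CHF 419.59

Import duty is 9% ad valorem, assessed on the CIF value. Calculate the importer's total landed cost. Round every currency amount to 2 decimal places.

Total landed cost: CHF 22172.24

FOB: the seller bears costs until goods are on board at the origin port; the buyer bears freight, insurance and all costs thereafter.
Already in the invoice (seller's account under FOB): inland to port, export clearance, origin terminal — exclude.
CIF value = FOB price + freight + insurance = 18552.81 + 1044.15 + 359.60 = 19956.56
Import duty = 19956.56 × 9% = 1796.09
Buyer bears: freight 1044.15 + insurance 359.60 + brokerage 419.59 + duty 1796.09 = 3619.43
Landed cost = invoice 18552.81 + 3619.43 = 22172.24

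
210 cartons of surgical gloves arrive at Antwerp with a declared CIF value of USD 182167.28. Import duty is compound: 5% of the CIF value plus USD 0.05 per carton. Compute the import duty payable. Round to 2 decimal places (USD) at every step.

Ad valorem component: 182167.28 × 5% = 9108.36
Specific component: 210 × 0.05 = 10.50
Import duty = 9108.36 + 10.50 = 9118.86

Import duty: USD 9118.86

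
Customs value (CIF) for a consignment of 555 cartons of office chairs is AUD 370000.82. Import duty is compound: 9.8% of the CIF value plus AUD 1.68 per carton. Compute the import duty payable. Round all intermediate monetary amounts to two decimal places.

Import duty: AUD 37192.48

Ad valorem component: 370000.82 × 9.8% = 36260.08
Specific component: 555 × 1.68 = 932.40
Import duty = 36260.08 + 932.40 = 37192.48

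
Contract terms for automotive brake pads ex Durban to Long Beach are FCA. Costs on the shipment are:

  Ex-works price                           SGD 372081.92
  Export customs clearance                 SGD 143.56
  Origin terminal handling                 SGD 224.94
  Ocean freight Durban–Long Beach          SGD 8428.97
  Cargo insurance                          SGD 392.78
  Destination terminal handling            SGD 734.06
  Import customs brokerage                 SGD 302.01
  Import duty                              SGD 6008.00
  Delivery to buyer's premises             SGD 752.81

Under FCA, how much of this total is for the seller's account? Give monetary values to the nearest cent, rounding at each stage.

Seller's account: SGD 372225.48

FCA: the seller delivers export-cleared goods to the carrier; the buyer bears costs from that point.
Seller's account: goods 372081.92 + export clearance 143.56 = 372225.48
Buyer's account: origin terminal 224.94 + freight 8428.97 + insurance 392.78 + destination terminal 734.06 + brokerage 302.01 + duty 6008.00 + delivery 752.81 = 16843.57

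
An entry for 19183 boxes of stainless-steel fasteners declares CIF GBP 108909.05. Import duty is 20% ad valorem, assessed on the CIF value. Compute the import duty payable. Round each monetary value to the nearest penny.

Import duty = 108909.05 × 20% = 21781.81

Import duty: GBP 21781.81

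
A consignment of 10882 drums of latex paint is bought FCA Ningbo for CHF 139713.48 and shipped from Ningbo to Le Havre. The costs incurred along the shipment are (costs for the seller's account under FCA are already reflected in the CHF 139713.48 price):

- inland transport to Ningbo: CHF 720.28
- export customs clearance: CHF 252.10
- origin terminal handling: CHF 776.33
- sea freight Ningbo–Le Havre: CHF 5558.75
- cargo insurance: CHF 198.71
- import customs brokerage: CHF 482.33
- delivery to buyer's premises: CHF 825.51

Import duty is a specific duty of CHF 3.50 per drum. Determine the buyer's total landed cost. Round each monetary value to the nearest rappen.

FCA: the seller delivers export-cleared goods to the carrier; the buyer bears costs from that point.
Already in the invoice (seller's account under FCA): inland to port, export clearance — exclude.
CIF value = FCA price + origin terminal + freight + insurance = 139713.48 + 776.33 + 5558.75 + 198.71 = 146247.27
Import duty = 10882 × 3.50 = 38087.00
Buyer bears: origin terminal 776.33 + freight 5558.75 + insurance 198.71 + brokerage 482.33 + delivery 825.51 + duty 38087.00 = 45928.63
Landed cost = invoice 139713.48 + 45928.63 = 185642.11

Total landed cost: CHF 185642.11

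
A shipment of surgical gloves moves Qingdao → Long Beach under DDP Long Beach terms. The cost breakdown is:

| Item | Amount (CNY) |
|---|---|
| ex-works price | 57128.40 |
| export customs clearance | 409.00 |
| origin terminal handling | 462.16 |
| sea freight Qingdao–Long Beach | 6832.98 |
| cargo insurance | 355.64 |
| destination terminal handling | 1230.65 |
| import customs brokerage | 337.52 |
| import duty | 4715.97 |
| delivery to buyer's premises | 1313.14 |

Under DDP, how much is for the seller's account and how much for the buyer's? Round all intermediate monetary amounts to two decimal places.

Seller: CNY 72785.46; buyer: CNY 0.00

DDP: the seller bears all costs including import duty.
Seller's account: goods 57128.40 + export clearance 409.00 + origin terminal 462.16 + freight 6832.98 + insurance 355.64 + destination terminal 1230.65 + brokerage 337.52 + duty 4715.97 + delivery 1313.14 = 72785.46
Buyer's account: 0.00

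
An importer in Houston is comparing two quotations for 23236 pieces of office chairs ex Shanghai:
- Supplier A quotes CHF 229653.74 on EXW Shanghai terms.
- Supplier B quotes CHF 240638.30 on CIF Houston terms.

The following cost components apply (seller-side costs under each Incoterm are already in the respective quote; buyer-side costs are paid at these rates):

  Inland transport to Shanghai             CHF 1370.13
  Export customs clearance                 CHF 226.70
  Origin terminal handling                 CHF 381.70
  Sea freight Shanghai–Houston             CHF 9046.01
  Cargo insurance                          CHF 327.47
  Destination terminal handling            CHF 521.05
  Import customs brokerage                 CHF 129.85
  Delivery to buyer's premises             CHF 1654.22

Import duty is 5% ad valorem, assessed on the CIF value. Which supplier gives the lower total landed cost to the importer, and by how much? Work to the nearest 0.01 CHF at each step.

Supplier B is cheaper by CHF 385.82

Supplier A (EXW):
CIF value = EXW price + inland to port + export clearance + origin terminal + freight + insurance = 229653.74 + 1370.13 + 226.70 + 381.70 + 9046.01 + 327.47 = 241005.75
Import duty = 241005.75 × 5% = 12050.29
Buyer bears (A): 1370.13 + 226.70 + 381.70 + 9046.01 + 327.47 + 521.05 + 129.85 + 1654.22 = 13657.13
Landed cost (A) = invoice 229653.74 + 13657.13 + duty 12050.29 = 255361.16
Supplier B (CIF):
The CIF price already equals the CIF value: 240638.30
Import duty = 240638.30 × 5% = 12031.92
Buyer bears (B): 521.05 + 129.85 + 1654.22 = 2305.12
Landed cost (B) = invoice 240638.30 + 2305.12 + duty 12031.92 = 254975.34
Difference = |255361.16 − 254975.34| = 385.82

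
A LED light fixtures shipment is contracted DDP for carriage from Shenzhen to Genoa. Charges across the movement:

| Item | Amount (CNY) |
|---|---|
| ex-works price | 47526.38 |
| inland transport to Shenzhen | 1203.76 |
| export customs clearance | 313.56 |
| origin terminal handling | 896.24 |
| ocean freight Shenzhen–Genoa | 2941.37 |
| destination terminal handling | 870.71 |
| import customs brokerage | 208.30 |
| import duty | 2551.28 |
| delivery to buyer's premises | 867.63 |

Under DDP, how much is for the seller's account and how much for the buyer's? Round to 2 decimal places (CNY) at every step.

DDP: the seller bears all costs including import duty.
Seller's account: goods 47526.38 + inland to port 1203.76 + export clearance 313.56 + origin terminal 896.24 + freight 2941.37 + destination terminal 870.71 + brokerage 208.30 + duty 2551.28 + delivery 867.63 = 57379.23
Buyer's account: 0.00

Seller: CNY 57379.23; buyer: CNY 0.00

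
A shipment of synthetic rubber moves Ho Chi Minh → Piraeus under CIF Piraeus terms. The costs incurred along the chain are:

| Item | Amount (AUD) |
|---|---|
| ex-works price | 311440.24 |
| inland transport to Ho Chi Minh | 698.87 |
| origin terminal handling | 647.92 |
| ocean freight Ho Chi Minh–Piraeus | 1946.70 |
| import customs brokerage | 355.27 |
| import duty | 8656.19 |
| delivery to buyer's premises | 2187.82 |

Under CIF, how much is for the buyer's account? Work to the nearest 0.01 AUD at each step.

Buyer's account: AUD 11199.28

CIF: the seller pays costs through ocean freight and marine insurance to the destination port.
Seller's account: goods 311440.24 + inland to port 698.87 + origin terminal 647.92 + freight 1946.70 = 314733.73
Buyer's account: brokerage 355.27 + duty 8656.19 + delivery 2187.82 = 11199.28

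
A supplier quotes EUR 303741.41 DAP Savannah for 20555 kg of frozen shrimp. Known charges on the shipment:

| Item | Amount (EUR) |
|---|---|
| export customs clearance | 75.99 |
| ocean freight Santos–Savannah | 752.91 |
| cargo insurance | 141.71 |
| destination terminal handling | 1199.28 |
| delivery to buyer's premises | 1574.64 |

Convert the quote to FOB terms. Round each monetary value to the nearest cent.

Not relevant to the conversion: export clearance — on the seller under both DAP and FOB; already in the DAP price and stays in the FOB price.
From DAP to FOB, the seller no longer bears: freight, insurance, destination terminal, delivery.
FOB price = 303741.41 − 752.91 − 141.71 − 1199.28 − 1574.64 = 300072.87

FOB price: EUR 300072.87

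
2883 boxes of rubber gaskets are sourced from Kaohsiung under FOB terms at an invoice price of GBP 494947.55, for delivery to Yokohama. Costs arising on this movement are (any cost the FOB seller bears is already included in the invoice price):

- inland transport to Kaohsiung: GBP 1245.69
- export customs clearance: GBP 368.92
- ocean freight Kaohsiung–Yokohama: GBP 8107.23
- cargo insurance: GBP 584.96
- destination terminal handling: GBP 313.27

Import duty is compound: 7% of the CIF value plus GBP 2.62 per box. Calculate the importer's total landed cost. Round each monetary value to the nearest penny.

FOB: the seller bears costs until goods are on board at the origin port; the buyer bears freight, insurance and all costs thereafter.
Already in the invoice (seller's account under FOB): inland to port, export clearance — exclude.
CIF value = FOB price + freight + insurance = 494947.55 + 8107.23 + 584.96 = 503639.74
Ad valorem component: 503639.74 × 7% = 35254.78
Specific component: 2883 × 2.62 = 7553.46
Import duty = 35254.78 + 7553.46 = 42808.24
Buyer bears: freight 8107.23 + insurance 584.96 + destination terminal 313.27 + duty 42808.24 = 51813.70
Landed cost = invoice 494947.55 + 51813.70 = 546761.25

Total landed cost: GBP 546761.25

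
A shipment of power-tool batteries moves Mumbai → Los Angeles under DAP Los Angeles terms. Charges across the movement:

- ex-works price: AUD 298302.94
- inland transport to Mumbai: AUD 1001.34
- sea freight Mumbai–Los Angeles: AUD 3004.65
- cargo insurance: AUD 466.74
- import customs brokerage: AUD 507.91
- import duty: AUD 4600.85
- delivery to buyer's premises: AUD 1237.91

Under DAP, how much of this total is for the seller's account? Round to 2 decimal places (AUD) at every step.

Seller's account: AUD 304013.58

DAP: the seller bears all costs to the named destination except import duty and clearance.
Seller's account: goods 298302.94 + inland to port 1001.34 + freight 3004.65 + insurance 466.74 + delivery 1237.91 = 304013.58
Buyer's account: brokerage 507.91 + duty 4600.85 = 5108.76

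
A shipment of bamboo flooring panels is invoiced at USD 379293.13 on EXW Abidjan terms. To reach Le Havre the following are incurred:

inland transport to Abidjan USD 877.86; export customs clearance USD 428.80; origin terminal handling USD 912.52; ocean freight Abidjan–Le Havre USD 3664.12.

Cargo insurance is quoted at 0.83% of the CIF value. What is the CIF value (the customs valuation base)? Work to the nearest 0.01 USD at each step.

Let C be the CIF value. C = EXW price + pre-shipment costs + freight + 0.83% × C
C − 0.83% × C = 379293.13 + 877.86 + 428.80 + 912.52 + 3664.12
0.9917 × C = 385176.43
C = 385176.43 / 0.9917 = 388400.15
Insurance premium = 0.83% × 388400.15 = 3223.72

CIF value: USD 388400.15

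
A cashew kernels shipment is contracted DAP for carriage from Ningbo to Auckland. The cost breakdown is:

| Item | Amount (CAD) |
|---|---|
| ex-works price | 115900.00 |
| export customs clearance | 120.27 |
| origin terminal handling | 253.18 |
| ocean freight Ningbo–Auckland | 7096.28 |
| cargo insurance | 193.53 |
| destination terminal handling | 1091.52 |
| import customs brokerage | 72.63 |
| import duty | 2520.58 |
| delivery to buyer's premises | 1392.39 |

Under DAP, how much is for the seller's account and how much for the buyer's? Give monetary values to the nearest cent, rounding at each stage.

Seller: CAD 126047.17; buyer: CAD 2593.21

DAP: the seller bears all costs to the named destination except import duty and clearance.
Seller's account: goods 115900.00 + export clearance 120.27 + origin terminal 253.18 + freight 7096.28 + insurance 193.53 + destination terminal 1091.52 + delivery 1392.39 = 126047.17
Buyer's account: brokerage 72.63 + duty 2520.58 = 2593.21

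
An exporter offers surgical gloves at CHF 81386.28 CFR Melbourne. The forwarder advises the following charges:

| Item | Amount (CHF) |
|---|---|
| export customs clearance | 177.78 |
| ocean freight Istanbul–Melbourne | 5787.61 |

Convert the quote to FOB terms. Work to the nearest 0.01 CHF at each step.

FOB price: CHF 75598.67

Not relevant to the conversion: export clearance — on the seller under both CFR and FOB; already in the CFR price and stays in the FOB price.
From CFR to FOB, the seller no longer bears: freight.
FOB price = 81386.28 − 5787.61 = 75598.67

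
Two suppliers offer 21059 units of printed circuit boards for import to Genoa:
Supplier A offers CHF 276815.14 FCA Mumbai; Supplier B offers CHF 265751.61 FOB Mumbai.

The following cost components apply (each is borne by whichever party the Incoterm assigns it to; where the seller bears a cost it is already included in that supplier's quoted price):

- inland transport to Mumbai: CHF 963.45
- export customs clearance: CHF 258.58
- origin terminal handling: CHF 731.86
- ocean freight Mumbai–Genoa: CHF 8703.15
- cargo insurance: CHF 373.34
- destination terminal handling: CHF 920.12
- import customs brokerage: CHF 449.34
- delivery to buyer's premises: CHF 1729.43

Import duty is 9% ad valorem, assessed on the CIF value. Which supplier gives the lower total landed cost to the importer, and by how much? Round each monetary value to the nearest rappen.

Supplier A (FCA):
CIF value = FCA price + origin terminal + freight + insurance = 276815.14 + 731.86 + 8703.15 + 373.34 = 286623.49
Import duty = 286623.49 × 9% = 25796.11
Buyer bears (A): 731.86 + 8703.15 + 373.34 + 920.12 + 449.34 + 1729.43 = 12907.24
Landed cost (A) = invoice 276815.14 + 12907.24 + duty 25796.11 = 315518.49
Supplier B (FOB):
CIF value = FOB price + freight + insurance = 265751.61 + 8703.15 + 373.34 = 274828.10
Import duty = 274828.10 × 9% = 24734.53
Buyer bears (B): 8703.15 + 373.34 + 920.12 + 449.34 + 1729.43 = 12175.38
Landed cost (B) = invoice 265751.61 + 12175.38 + duty 24734.53 = 302661.52
Difference = |315518.49 − 302661.52| = 12856.97

Supplier B is cheaper by CHF 12856.97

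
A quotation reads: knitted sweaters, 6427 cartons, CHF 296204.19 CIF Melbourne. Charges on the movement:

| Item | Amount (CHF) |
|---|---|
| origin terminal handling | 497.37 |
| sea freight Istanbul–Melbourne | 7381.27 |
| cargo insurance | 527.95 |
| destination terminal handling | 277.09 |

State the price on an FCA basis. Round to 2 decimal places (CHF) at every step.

Not relevant to the conversion: destination terminal — on the buyer under both terms; not part of either seller's price.
From CIF to FCA, the seller no longer bears: origin terminal, freight, insurance.
FCA price = 296204.19 − 497.37 − 7381.27 − 527.95 = 287797.60

FCA price: CHF 287797.60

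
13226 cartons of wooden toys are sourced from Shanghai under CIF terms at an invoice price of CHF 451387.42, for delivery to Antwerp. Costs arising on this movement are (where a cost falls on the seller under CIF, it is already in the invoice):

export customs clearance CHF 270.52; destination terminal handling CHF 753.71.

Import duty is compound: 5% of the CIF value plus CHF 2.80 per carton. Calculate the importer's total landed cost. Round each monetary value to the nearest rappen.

CIF: the seller pays costs through ocean freight and marine insurance to the destination port.
Already in the invoice (seller's account under CIF): export clearance — exclude.
The CIF price already equals the CIF value: 451387.42
Ad valorem component: 451387.42 × 5% = 22569.37
Specific component: 13226 × 2.80 = 37032.80
Import duty = 22569.37 + 37032.80 = 59602.17
Buyer bears: destination terminal 753.71 + duty 59602.17 = 60355.88
Landed cost = invoice 451387.42 + 60355.88 = 511743.30

Total landed cost: CHF 511743.30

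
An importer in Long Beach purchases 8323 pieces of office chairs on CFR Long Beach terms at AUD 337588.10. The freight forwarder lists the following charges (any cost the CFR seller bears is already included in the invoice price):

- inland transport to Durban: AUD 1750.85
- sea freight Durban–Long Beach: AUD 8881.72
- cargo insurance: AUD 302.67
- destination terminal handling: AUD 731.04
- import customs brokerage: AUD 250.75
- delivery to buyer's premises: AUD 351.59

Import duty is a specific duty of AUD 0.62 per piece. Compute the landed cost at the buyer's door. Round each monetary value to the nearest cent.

CFR: the seller pays costs through ocean freight to the destination port, but not insurance.
Already in the invoice (seller's account under CFR): inland to port, freight — exclude.
CIF value = CFR price + insurance = 337588.10 + 302.67 = 337890.77
Import duty = 8323 × 0.62 = 5160.26
Buyer bears: insurance 302.67 + destination terminal 731.04 + brokerage 250.75 + delivery 351.59 + duty 5160.26 = 6796.31
Landed cost = invoice 337588.10 + 6796.31 = 344384.41

Total landed cost: AUD 344384.41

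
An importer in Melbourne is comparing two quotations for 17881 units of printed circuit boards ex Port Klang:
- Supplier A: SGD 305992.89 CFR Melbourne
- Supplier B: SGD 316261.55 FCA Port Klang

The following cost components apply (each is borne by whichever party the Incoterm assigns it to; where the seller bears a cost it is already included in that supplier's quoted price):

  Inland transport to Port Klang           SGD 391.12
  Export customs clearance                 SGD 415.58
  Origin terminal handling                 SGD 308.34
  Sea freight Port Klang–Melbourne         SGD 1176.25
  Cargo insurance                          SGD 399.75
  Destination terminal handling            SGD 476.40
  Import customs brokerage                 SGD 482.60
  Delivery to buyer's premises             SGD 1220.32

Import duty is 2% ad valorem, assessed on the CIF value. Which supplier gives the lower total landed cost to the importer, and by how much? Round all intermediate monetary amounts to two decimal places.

Supplier A is cheaper by SGD 11988.32

Supplier A (CFR):
CIF value = CFR price + insurance = 305992.89 + 399.75 = 306392.64
Import duty = 306392.64 × 2% = 6127.85
Buyer bears (A): 399.75 + 476.40 + 482.60 + 1220.32 = 2579.07
Landed cost (A) = invoice 305992.89 + 2579.07 + duty 6127.85 = 314699.81
Supplier B (FCA):
CIF value = FCA price + origin terminal + freight + insurance = 316261.55 + 308.34 + 1176.25 + 399.75 = 318145.89
Import duty = 318145.89 × 2% = 6362.92
Buyer bears (B): 308.34 + 1176.25 + 399.75 + 476.40 + 482.60 + 1220.32 = 4063.66
Landed cost (B) = invoice 316261.55 + 4063.66 + duty 6362.92 = 326688.13
Difference = |314699.81 − 326688.13| = 11988.32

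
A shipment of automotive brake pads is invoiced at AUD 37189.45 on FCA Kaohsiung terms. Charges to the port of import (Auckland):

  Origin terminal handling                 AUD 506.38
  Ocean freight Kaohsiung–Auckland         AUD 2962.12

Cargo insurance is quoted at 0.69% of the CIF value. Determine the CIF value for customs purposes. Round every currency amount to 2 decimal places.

Let C be the CIF value. C = FCA price + pre-shipment costs + freight + 0.69% × C
C − 0.69% × C = 37189.45 + 506.38 + 2962.12
0.9931 × C = 40657.95
C = 40657.95 / 0.9931 = 40940.44
Insurance premium = 0.69% × 40940.44 = 282.49

CIF value: AUD 40940.44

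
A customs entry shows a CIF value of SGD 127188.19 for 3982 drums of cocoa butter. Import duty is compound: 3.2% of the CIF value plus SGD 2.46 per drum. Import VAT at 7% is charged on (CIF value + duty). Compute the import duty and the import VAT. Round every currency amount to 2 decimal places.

Import duty: SGD 13865.74; import VAT: SGD 9873.78

Ad valorem component: 127188.19 × 3.2% = 4070.02
Specific component: 3982 × 2.46 = 9795.72
Import duty = 4070.02 + 9795.72 = 13865.74
VAT base = CIF + duty = 127188.19 + 13865.74 = 141053.93
Import VAT = 141053.93 × 7% = 9873.78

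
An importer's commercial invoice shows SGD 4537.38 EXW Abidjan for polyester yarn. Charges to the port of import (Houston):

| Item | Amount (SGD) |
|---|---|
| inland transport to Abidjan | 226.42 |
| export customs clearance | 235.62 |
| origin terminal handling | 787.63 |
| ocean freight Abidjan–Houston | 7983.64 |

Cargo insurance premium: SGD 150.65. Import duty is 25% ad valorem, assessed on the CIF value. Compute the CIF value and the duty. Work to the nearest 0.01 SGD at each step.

CIF value: SGD 13921.34; import duty: SGD 3480.34

CIF = EXW price + pre-shipment costs + freight + insurance
CIF = 4537.38 + 226.42 + 235.62 + 787.63 + 7983.64 + 150.65 = 13921.34
Import duty = 13921.34 × 25% = 3480.34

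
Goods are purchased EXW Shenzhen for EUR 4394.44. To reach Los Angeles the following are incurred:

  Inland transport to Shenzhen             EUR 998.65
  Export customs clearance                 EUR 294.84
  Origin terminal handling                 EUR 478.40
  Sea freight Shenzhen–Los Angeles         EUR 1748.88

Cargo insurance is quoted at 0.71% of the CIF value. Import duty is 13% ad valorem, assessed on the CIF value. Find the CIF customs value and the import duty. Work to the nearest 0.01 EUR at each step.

CIF value: EUR 7971.81; import duty: EUR 1036.34

Let C be the CIF value. C = EXW price + pre-shipment costs + freight + 0.71% × C
C − 0.71% × C = 4394.44 + 998.65 + 294.84 + 478.40 + 1748.88
0.9929 × C = 7915.21
C = 7915.21 / 0.9929 = 7971.81
Insurance premium = 0.71% × 7971.81 = 56.60
Import duty = 7971.81 × 13% = 1036.34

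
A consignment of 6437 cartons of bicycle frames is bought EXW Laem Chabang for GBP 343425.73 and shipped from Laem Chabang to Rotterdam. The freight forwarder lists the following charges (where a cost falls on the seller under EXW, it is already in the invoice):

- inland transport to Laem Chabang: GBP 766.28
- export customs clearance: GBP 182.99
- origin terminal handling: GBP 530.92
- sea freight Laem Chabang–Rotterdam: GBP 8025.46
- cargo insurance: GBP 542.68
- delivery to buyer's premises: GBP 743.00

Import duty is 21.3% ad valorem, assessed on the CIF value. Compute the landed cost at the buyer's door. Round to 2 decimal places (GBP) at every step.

EXW: the seller makes goods available at their premises; the buyer bears all onward costs.
CIF value = EXW price + inland to port + export clearance + origin terminal + freight + insurance = 343425.73 + 766.28 + 182.99 + 530.92 + 8025.46 + 542.68 = 353474.06
Import duty = 353474.06 × 21.3% = 75289.97
Buyer bears: inland to port 766.28 + export clearance 182.99 + origin terminal 530.92 + freight 8025.46 + insurance 542.68 + delivery 743.00 + duty 75289.97 = 86081.30
Landed cost = invoice 343425.73 + 86081.30 = 429507.03

Total landed cost: GBP 429507.03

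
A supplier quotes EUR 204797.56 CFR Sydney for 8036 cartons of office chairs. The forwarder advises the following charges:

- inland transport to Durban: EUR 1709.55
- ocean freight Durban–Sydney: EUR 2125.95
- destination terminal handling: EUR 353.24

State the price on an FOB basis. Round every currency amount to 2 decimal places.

FOB price: EUR 202671.61

Not relevant to the conversion: inland to port — on the seller under both CFR and FOB; already in the CFR price and stays in the FOB price. destination terminal — on the buyer under both terms; not part of either seller's price.
From CFR to FOB, the seller no longer bears: freight.
FOB price = 204797.56 − 2125.95 = 202671.61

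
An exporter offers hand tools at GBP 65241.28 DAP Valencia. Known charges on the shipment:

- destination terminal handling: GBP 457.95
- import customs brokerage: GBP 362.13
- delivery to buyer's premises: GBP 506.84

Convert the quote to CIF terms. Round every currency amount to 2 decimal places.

Not relevant to the conversion: brokerage — on the buyer under both terms; not part of either seller's price.
From DAP to CIF, the seller no longer bears: destination terminal, delivery.
CIF price = 65241.28 − 457.95 − 506.84 = 64276.49

CIF price: GBP 64276.49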